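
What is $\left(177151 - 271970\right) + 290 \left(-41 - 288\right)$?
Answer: $-190229$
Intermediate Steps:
$\left(177151 - 271970\right) + 290 \left(-41 - 288\right) = -94819 + 290 \left(-329\right) = -94819 - 95410 = -190229$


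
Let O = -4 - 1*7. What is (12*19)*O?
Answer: -2508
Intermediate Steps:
O = -11 (O = -4 - 7 = -11)
(12*19)*O = (12*19)*(-11) = 228*(-11) = -2508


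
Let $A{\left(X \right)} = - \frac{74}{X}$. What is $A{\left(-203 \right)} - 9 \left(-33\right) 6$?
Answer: $\frac{361820}{203} \approx 1782.4$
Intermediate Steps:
$A{\left(-203 \right)} - 9 \left(-33\right) 6 = - \frac{74}{-203} - 9 \left(-33\right) 6 = \left(-74\right) \left(- \frac{1}{203}\right) - \left(-297\right) 6 = \frac{74}{203} - -1782 = \frac{74}{203} + 1782 = \frac{361820}{203}$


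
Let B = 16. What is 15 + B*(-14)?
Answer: -209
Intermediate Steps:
15 + B*(-14) = 15 + 16*(-14) = 15 - 224 = -209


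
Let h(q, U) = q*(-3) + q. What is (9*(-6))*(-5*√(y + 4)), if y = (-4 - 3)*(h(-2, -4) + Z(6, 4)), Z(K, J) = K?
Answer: 270*I*√66 ≈ 2193.5*I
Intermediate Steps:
h(q, U) = -2*q (h(q, U) = -3*q + q = -2*q)
y = -70 (y = (-4 - 3)*(-2*(-2) + 6) = -7*(4 + 6) = -7*10 = -70)
(9*(-6))*(-5*√(y + 4)) = (9*(-6))*(-5*√(-70 + 4)) = -(-270)*√(-66) = -(-270)*I*√66 = 270*I*√66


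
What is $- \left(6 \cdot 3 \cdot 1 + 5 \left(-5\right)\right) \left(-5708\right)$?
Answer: $-39956$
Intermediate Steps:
$- \left(6 \cdot 3 \cdot 1 + 5 \left(-5\right)\right) \left(-5708\right) = - \left(18 \cdot 1 - 25\right) \left(-5708\right) = - \left(18 - 25\right) \left(-5708\right) = - \left(-7\right) \left(-5708\right) = \left(-1\right) 39956 = -39956$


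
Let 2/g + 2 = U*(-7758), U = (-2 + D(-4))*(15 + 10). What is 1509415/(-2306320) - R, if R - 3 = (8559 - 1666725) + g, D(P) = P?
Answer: 445027554518238237/268385997136 ≈ 1.6582e+6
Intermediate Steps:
U = -150 (U = (-2 - 4)*(15 + 10) = -6*25 = -150)
g = 1/581849 (g = 2/(-2 - 150*(-7758)) = 2/(-2 + 1163700) = 2/1163698 = 2*(1/1163698) = 1/581849 ≈ 1.7187e-6)
R = -964800483386/581849 (R = 3 + ((8559 - 1666725) + 1/581849) = 3 + (-1658166 + 1/581849) = 3 - 964802228933/581849 = -964800483386/581849 ≈ -1.6582e+6)
1509415/(-2306320) - R = 1509415/(-2306320) - 1*(-964800483386/581849) = 1509415*(-1/2306320) + 964800483386/581849 = -301883/461264 + 964800483386/581849 = 445027554518238237/268385997136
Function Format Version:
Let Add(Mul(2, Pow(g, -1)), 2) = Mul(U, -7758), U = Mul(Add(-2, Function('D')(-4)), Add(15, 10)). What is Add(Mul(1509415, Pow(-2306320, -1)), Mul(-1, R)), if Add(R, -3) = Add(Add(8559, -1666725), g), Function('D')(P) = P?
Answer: Rational(445027554518238237, 268385997136) ≈ 1.6582e+6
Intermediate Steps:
U = -150 (U = Mul(Add(-2, -4), Add(15, 10)) = Mul(-6, 25) = -150)
g = Rational(1, 581849) (g = Mul(2, Pow(Add(-2, Mul(-150, -7758)), -1)) = Mul(2, Pow(Add(-2, 1163700), -1)) = Mul(2, Pow(1163698, -1)) = Mul(2, Rational(1, 1163698)) = Rational(1, 581849) ≈ 1.7187e-6)
R = Rational(-964800483386, 581849) (R = Add(3, Add(Add(8559, -1666725), Rational(1, 581849))) = Add(3, Add(-1658166, Rational(1, 581849))) = Add(3, Rational(-964802228933, 581849)) = Rational(-964800483386, 581849) ≈ -1.6582e+6)
Add(Mul(1509415, Pow(-2306320, -1)), Mul(-1, R)) = Add(Mul(1509415, Pow(-2306320, -1)), Mul(-1, Rational(-964800483386, 581849))) = Add(Mul(1509415, Rational(-1, 2306320)), Rational(964800483386, 581849)) = Add(Rational(-301883, 461264), Rational(964800483386, 581849)) = Rational(445027554518238237, 268385997136)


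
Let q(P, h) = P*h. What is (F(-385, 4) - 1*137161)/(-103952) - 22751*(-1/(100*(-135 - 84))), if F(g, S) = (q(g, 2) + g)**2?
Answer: -24466039/1949100 ≈ -12.552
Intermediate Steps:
F(g, S) = 9*g**2 (F(g, S) = (g*2 + g)**2 = (2*g + g)**2 = (3*g)**2 = 9*g**2)
(F(-385, 4) - 1*137161)/(-103952) - 22751*(-1/(100*(-135 - 84))) = (9*(-385)**2 - 1*137161)/(-103952) - 22751*(-1/(100*(-135 - 84))) = (9*148225 - 137161)*(-1/103952) - 22751/((-219*(-100))) = (1334025 - 137161)*(-1/103952) - 22751/21900 = 1196864*(-1/103952) - 22751*1/21900 = -74804/6497 - 22751/21900 = -24466039/1949100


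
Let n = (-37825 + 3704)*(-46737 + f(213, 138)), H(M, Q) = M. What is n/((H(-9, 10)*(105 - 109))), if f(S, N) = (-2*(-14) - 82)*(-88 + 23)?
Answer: 163883163/4 ≈ 4.0971e+7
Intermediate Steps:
f(S, N) = 3510 (f(S, N) = (28 - 82)*(-65) = -54*(-65) = 3510)
n = 1474948467 (n = (-37825 + 3704)*(-46737 + 3510) = -34121*(-43227) = 1474948467)
n/((H(-9, 10)*(105 - 109))) = 1474948467/((-9*(105 - 109))) = 1474948467/((-9*(-4))) = 1474948467/36 = 1474948467*(1/36) = 163883163/4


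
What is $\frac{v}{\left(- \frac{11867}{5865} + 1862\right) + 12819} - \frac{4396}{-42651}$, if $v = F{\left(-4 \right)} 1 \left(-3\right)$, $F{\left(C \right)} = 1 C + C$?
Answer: $\frac{27461775512}{262279881207} \approx 0.1047$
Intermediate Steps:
$F{\left(C \right)} = 2 C$ ($F{\left(C \right)} = C + C = 2 C$)
$v = 24$ ($v = 2 \left(-4\right) 1 \left(-3\right) = \left(-8\right) 1 \left(-3\right) = \left(-8\right) \left(-3\right) = 24$)
$\frac{v}{\left(- \frac{11867}{5865} + 1862\right) + 12819} - \frac{4396}{-42651} = \frac{24}{\left(- \frac{11867}{5865} + 1862\right) + 12819} - \frac{4396}{-42651} = \frac{24}{\left(\left(-11867\right) \frac{1}{5865} + 1862\right) + 12819} - - \frac{628}{6093} = \frac{24}{\left(- \frac{11867}{5865} + 1862\right) + 12819} + \frac{628}{6093} = \frac{24}{\frac{10908763}{5865} + 12819} + \frac{628}{6093} = \frac{24}{\frac{86092198}{5865}} + \frac{628}{6093} = 24 \cdot \frac{5865}{86092198} + \frac{628}{6093} = \frac{70380}{43046099} + \frac{628}{6093} = \frac{27461775512}{262279881207}$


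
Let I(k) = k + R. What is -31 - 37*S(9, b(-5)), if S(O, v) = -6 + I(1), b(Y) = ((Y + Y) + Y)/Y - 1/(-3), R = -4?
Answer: 302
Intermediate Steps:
I(k) = -4 + k (I(k) = k - 4 = -4 + k)
b(Y) = 10/3 (b(Y) = (2*Y + Y)/Y - 1*(-⅓) = (3*Y)/Y + ⅓ = 3 + ⅓ = 10/3)
S(O, v) = -9 (S(O, v) = -6 + (-4 + 1) = -6 - 3 = -9)
-31 - 37*S(9, b(-5)) = -31 - 37*(-9) = -31 + 333 = 302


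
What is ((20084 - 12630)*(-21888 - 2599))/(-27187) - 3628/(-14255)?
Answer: 2602008161426/387550685 ≈ 6714.0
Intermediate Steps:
((20084 - 12630)*(-21888 - 2599))/(-27187) - 3628/(-14255) = (7454*(-24487))*(-1/27187) - 3628*(-1/14255) = -182526098*(-1/27187) + 3628/14255 = 182526098/27187 + 3628/14255 = 2602008161426/387550685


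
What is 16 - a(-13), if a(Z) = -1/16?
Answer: 257/16 ≈ 16.063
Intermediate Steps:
a(Z) = -1/16 (a(Z) = -1*1/16 = -1/16)
16 - a(-13) = 16 - 1*(-1/16) = 16 + 1/16 = 257/16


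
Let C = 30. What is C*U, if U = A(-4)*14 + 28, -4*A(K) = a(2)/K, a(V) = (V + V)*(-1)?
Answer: 735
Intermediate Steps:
a(V) = -2*V (a(V) = (2*V)*(-1) = -2*V)
A(K) = 1/K (A(K) = -(-2*2)/(4*K) = -(-1)/K = 1/K)
U = 49/2 (U = 14/(-4) + 28 = -1/4*14 + 28 = -7/2 + 28 = 49/2 ≈ 24.500)
C*U = 30*(49/2) = 735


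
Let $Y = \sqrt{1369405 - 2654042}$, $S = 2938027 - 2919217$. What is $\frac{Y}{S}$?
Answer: $\frac{i \sqrt{1284637}}{18810} \approx 0.060256 i$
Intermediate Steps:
$S = 18810$
$Y = i \sqrt{1284637}$ ($Y = \sqrt{-1284637} = i \sqrt{1284637} \approx 1133.4 i$)
$\frac{Y}{S} = \frac{i \sqrt{1284637}}{18810}$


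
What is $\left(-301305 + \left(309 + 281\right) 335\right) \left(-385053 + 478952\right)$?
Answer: $-9733100845$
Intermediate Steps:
$\left(-301305 + \left(309 + 281\right) 335\right) \left(-385053 + 478952\right) = \left(-301305 + 590 \cdot 335\right) 93899 = \left(-301305 + 197650\right) 93899 = \left(-103655\right) 93899 = -9733100845$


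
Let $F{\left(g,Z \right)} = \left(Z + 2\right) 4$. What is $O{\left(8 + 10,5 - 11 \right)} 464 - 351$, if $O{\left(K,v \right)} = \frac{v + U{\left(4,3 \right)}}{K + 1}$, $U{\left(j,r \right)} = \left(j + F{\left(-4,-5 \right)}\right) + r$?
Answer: $- \frac{11773}{19} \approx -619.63$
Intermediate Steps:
$F{\left(g,Z \right)} = 8 + 4 Z$ ($F{\left(g,Z \right)} = \left(2 + Z\right) 4 = 8 + 4 Z$)
$U{\left(j,r \right)} = -12 + j + r$ ($U{\left(j,r \right)} = \left(j + \left(8 + 4 \left(-5\right)\right)\right) + r = \left(j + \left(8 - 20\right)\right) + r = \left(j - 12\right) + r = \left(-12 + j\right) + r = -12 + j + r$)
$O{\left(K,v \right)} = \frac{-5 + v}{1 + K}$ ($O{\left(K,v \right)} = \frac{v + \left(-12 + 4 + 3\right)}{K + 1} = \frac{v - 5}{1 + K} = \frac{-5 + v}{1 + K}$)
$O{\left(8 + 10,5 - 11 \right)} 464 - 351 = \frac{-5 + \left(5 - 11\right)}{1 + \left(8 + 10\right)} 464 - 351 = \frac{-5 + \left(5 - 11\right)}{1 + 18} \cdot 464 - 351 = \frac{-5 - 6}{19} \cdot 464 - 351 = \frac{1}{19} \left(-11\right) 464 - 351 = \left(- \frac{11}{19}\right) 464 - 351 = - \frac{5104}{19} - 351 = - \frac{11773}{19}$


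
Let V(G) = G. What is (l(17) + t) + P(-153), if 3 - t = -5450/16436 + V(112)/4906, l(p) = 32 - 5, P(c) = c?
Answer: -2473302525/20158754 ≈ -122.69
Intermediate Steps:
l(p) = 27
t = 66700479/20158754 (t = 3 - (-5450/16436 + 112/4906) = 3 - (-5450*1/16436 + 112*(1/4906)) = 3 - (-2725/8218 + 56/2453) = 3 - 1*(-6224217/20158754) = 3 + 6224217/20158754 = 66700479/20158754 ≈ 3.3088)
(l(17) + t) + P(-153) = (27 + 66700479/20158754) - 153 = 610986837/20158754 - 153 = -2473302525/20158754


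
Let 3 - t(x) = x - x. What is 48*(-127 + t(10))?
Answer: -5952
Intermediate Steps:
t(x) = 3 (t(x) = 3 - (x - x) = 3 - 1*0 = 3 + 0 = 3)
48*(-127 + t(10)) = 48*(-127 + 3) = 48*(-124) = -5952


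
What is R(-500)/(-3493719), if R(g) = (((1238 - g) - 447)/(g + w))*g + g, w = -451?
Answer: -170000/3322526769 ≈ -5.1166e-5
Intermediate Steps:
R(g) = g + g*(791 - g)/(-451 + g) (R(g) = (((1238 - g) - 447)/(g - 451))*g + g = ((791 - g)/(-451 + g))*g + g = g*(791 - g)/(-451 + g) + g = g + g*(791 - g)/(-451 + g))
R(-500)/(-3493719) = (340*(-500)/(-451 - 500))/(-3493719) = (340*(-500)/(-951))*(-1/3493719) = (340*(-500)*(-1/951))*(-1/3493719) = (170000/951)*(-1/3493719) = -170000/3322526769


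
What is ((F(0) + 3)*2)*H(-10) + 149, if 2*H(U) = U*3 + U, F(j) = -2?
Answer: 109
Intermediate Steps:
H(U) = 2*U (H(U) = (U*3 + U)/2 = (3*U + U)/2 = (4*U)/2 = 2*U)
((F(0) + 3)*2)*H(-10) + 149 = ((-2 + 3)*2)*(2*(-10)) + 149 = (1*2)*(-20) + 149 = 2*(-20) + 149 = -40 + 149 = 109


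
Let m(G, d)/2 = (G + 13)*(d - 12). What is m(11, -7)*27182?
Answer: -24789984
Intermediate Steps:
m(G, d) = 2*(-12 + d)*(13 + G) (m(G, d) = 2*((G + 13)*(d - 12)) = 2*((13 + G)*(-12 + d)) = 2*((-12 + d)*(13 + G)) = 2*(-12 + d)*(13 + G))
m(11, -7)*27182 = (-312 - 24*11 + 26*(-7) + 2*11*(-7))*27182 = (-312 - 264 - 182 - 154)*27182 = -912*27182 = -24789984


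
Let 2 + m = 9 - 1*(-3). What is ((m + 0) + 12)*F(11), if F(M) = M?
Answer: 242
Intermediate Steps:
m = 10 (m = -2 + (9 - 1*(-3)) = -2 + (9 + 3) = -2 + 12 = 10)
((m + 0) + 12)*F(11) = ((10 + 0) + 12)*11 = (10 + 12)*11 = 22*11 = 242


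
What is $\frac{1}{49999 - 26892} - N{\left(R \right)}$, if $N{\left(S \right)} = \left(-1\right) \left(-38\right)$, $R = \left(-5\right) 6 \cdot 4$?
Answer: $- \frac{878065}{23107} \approx -38.0$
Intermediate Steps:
$R = -120$ ($R = \left(-30\right) 4 = -120$)
$N{\left(S \right)} = 38$
$\frac{1}{49999 - 26892} - N{\left(R \right)} = \frac{1}{49999 - 26892} - 38 = \frac{1}{23107} - 38 = - \frac{878065}{23107}$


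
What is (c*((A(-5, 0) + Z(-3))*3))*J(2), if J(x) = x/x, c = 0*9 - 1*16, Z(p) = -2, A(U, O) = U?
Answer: 336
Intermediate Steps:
c = -16 (c = 0 - 16 = -16)
J(x) = 1
(c*((A(-5, 0) + Z(-3))*3))*J(2) = -16*(-5 - 2)*3*1 = -(-112)*3*1 = -16*(-21)*1 = 336*1 = 336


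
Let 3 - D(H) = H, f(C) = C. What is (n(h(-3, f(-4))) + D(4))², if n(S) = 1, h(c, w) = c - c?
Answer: 0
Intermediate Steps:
D(H) = 3 - H
h(c, w) = 0
(n(h(-3, f(-4))) + D(4))² = (1 + (3 - 1*4))² = (1 + (3 - 4))² = (1 - 1)² = 0² = 0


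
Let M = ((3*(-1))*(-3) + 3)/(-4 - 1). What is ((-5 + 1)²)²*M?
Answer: -3072/5 ≈ -614.40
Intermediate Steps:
M = -12/5 (M = (-3*(-3) + 3)/(-5) = (9 + 3)*(-⅕) = 12*(-⅕) = -12/5 ≈ -2.4000)
((-5 + 1)²)²*M = ((-5 + 1)²)²*(-12/5) = ((-4)²)²*(-12/5) = 16²*(-12/5) = 256*(-12/5) = -3072/5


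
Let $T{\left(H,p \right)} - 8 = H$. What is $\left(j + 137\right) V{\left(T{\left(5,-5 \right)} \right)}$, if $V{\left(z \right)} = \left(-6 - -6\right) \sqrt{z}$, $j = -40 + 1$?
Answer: $0$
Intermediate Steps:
$T{\left(H,p \right)} = 8 + H$
$j = -39$
$V{\left(z \right)} = 0$ ($V{\left(z \right)} = \left(-6 + 6\right) \sqrt{z} = 0 \sqrt{z} = 0$)
$\left(j + 137\right) V{\left(T{\left(5,-5 \right)} \right)} = \left(-39 + 137\right) 0 = 98 \cdot 0 = 0$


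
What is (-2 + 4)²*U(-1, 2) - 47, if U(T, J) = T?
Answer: -51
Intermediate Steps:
(-2 + 4)²*U(-1, 2) - 47 = (-2 + 4)²*(-1) - 47 = 2²*(-1) - 47 = 4*(-1) - 47 = -4 - 47 = -51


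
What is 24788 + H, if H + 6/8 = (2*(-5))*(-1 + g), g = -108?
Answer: 103509/4 ≈ 25877.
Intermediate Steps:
H = 4357/4 (H = -¾ + (2*(-5))*(-1 - 108) = -¾ - 10*(-109) = -¾ + 1090 = 4357/4 ≈ 1089.3)
24788 + H = 24788 + 4357/4 = 103509/4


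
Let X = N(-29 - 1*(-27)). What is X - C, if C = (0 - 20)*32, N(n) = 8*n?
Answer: 624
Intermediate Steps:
X = -16 (X = 8*(-29 - 1*(-27)) = 8*(-29 + 27) = 8*(-2) = -16)
C = -640 (C = -20*32 = -640)
X - C = -16 - 1*(-640) = -16 + 640 = 624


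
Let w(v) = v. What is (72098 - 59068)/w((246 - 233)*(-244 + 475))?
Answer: 13030/3003 ≈ 4.3390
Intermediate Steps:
(72098 - 59068)/w((246 - 233)*(-244 + 475)) = (72098 - 59068)/(((246 - 233)*(-244 + 475))) = 13030/((13*231)) = 13030/3003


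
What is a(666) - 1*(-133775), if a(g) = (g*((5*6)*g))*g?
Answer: 8862382655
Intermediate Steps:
a(g) = 30*g**3 (a(g) = (g*(30*g))*g = (30*g**2)*g = 30*g**3)
a(666) - 1*(-133775) = 30*666**3 - 1*(-133775) = 30*295408296 + 133775 = 8862248880 + 133775 = 8862382655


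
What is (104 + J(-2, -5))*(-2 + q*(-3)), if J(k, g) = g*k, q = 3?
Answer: -1254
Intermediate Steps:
(104 + J(-2, -5))*(-2 + q*(-3)) = (104 - 5*(-2))*(-2 + 3*(-3)) = (104 + 10)*(-2 - 9) = 114*(-11) = -1254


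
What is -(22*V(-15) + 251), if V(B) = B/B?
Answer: -273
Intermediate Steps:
V(B) = 1
-(22*V(-15) + 251) = -(22*1 + 251) = -(22 + 251) = -1*273 = -273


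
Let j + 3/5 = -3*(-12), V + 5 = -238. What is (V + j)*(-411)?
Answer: 426618/5 ≈ 85324.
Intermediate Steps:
V = -243 (V = -5 - 238 = -243)
j = 177/5 (j = -⅗ - 3*(-12) = -⅗ + 36 = 177/5 ≈ 35.400)
(V + j)*(-411) = (-243 + 177/5)*(-411) = -1038/5*(-411) = 426618/5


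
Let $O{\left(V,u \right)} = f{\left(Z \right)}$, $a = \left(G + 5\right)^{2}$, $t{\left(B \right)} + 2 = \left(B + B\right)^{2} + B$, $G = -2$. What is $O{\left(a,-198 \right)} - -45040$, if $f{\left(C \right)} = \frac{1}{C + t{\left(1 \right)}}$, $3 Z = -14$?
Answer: $\frac{225197}{5} \approx 45039.0$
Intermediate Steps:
$t{\left(B \right)} = -2 + B + 4 B^{2}$ ($t{\left(B \right)} = -2 + \left(\left(B + B\right)^{2} + B\right) = -2 + \left(\left(2 B\right)^{2} + B\right) = -2 + \left(4 B^{2} + B\right) = -2 + \left(B + 4 B^{2}\right) = -2 + B + 4 B^{2}$)
$Z = - \frac{14}{3}$ ($Z = \frac{1}{3} \left(-14\right) = - \frac{14}{3} \approx -4.6667$)
$f{\left(C \right)} = \frac{1}{3 + C}$ ($f{\left(C \right)} = \frac{1}{C + \left(-2 + 1 + 4 \cdot 1^{2}\right)} = \frac{1}{C + \left(-2 + 1 + 4 \cdot 1\right)} = \frac{1}{C + \left(-2 + 1 + 4\right)} = \frac{1}{C + 3} = \frac{1}{3 + C}$)
$a = 9$ ($a = \left(-2 + 5\right)^{2} = 3^{2} = 9$)
$O{\left(V,u \right)} = - \frac{3}{5}$ ($O{\left(V,u \right)} = \frac{1}{3 - \frac{14}{3}} = \frac{1}{- \frac{5}{3}} = - \frac{3}{5}$)
$O{\left(a,-198 \right)} - -45040 = - \frac{3}{5} - -45040 = - \frac{3}{5} + 45040 = \frac{225197}{5}$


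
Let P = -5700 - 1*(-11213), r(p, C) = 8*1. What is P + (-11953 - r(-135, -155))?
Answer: -6448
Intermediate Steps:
r(p, C) = 8
P = 5513 (P = -5700 + 11213 = 5513)
P + (-11953 - r(-135, -155)) = 5513 + (-11953 - 1*8) = 5513 + (-11953 - 8) = 5513 - 11961 = -6448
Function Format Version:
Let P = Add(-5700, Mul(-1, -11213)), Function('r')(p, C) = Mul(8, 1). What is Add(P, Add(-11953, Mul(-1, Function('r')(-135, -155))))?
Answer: -6448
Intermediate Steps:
Function('r')(p, C) = 8
P = 5513 (P = Add(-5700, 11213) = 5513)
Add(P, Add(-11953, Mul(-1, Function('r')(-135, -155)))) = Add(5513, Add(-11953, Mul(-1, 8))) = Add(5513, Add(-11953, -8)) = Add(5513, -11961) = -6448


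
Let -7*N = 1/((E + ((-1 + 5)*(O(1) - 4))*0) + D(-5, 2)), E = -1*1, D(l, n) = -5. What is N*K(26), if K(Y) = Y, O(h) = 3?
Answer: 13/21 ≈ 0.61905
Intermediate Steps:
E = -1
N = 1/42 (N = -1/(7*((-1 + ((-1 + 5)*(3 - 4))*0) - 5)) = -1/(7*((-1 + (4*(-1))*0) - 5)) = -1/(7*((-1 - 4*0) - 5)) = -1/(7*((-1 + 0) - 5)) = -1/(7*(-1 - 5)) = -⅐/(-6) = -⅐*(-⅙) = 1/42 ≈ 0.023810)
N*K(26) = (1/42)*26 = 13/21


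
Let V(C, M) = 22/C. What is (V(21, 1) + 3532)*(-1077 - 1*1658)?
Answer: -202920590/21 ≈ -9.6629e+6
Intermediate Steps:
(V(21, 1) + 3532)*(-1077 - 1*1658) = (22/21 + 3532)*(-1077 - 1*1658) = (22*(1/21) + 3532)*(-1077 - 1658) = (22/21 + 3532)*(-2735) = (74194/21)*(-2735) = -202920590/21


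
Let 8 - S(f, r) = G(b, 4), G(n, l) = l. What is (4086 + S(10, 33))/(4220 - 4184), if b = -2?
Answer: 2045/18 ≈ 113.61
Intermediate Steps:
S(f, r) = 4 (S(f, r) = 8 - 1*4 = 8 - 4 = 4)
(4086 + S(10, 33))/(4220 - 4184) = (4086 + 4)/(4220 - 4184) = 4090/36 = 4090*(1/36) = 2045/18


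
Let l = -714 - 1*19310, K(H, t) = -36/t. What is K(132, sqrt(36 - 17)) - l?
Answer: 20024 - 36*sqrt(19)/19 ≈ 20016.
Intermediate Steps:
l = -20024 (l = -714 - 19310 = -20024)
K(132, sqrt(36 - 17)) - l = -36/sqrt(36 - 17) - 1*(-20024) = -36*sqrt(19)/19 + 20024 = 20024 - 36*sqrt(19)/19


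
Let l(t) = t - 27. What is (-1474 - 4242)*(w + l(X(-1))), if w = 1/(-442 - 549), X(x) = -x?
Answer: 147284172/991 ≈ 1.4862e+5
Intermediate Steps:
l(t) = -27 + t
w = -1/991 (w = 1/(-991) = -1/991 ≈ -0.0010091)
(-1474 - 4242)*(w + l(X(-1))) = (-1474 - 4242)*(-1/991 + (-27 - 1*(-1))) = -5716*(-1/991 + (-27 + 1)) = -5716*(-1/991 - 26) = -5716*(-25767/991) = 147284172/991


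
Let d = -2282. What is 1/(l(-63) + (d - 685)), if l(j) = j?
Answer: -1/3030 ≈ -0.00033003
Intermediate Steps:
1/(l(-63) + (d - 685)) = 1/(-63 + (-2282 - 685)) = 1/(-63 - 2967) = 1/(-3030) = -1/3030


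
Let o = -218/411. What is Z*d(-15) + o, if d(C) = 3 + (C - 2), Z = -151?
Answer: 868636/411 ≈ 2113.5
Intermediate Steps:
d(C) = 1 + C (d(C) = 3 + (-2 + C) = 1 + C)
o = -218/411 (o = -218*1/411 = -218/411 ≈ -0.53041)
Z*d(-15) + o = -151*(1 - 15) - 218/411 = -151*(-14) - 218/411 = 2114 - 218/411 = 868636/411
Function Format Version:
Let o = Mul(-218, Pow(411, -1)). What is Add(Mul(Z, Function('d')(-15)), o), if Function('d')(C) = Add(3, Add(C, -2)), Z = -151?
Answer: Rational(868636, 411) ≈ 2113.5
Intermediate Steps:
Function('d')(C) = Add(1, C) (Function('d')(C) = Add(3, Add(-2, C)) = Add(1, C))
o = Rational(-218, 411) (o = Mul(-218, Rational(1, 411)) = Rational(-218, 411) ≈ -0.53041)
Add(Mul(Z, Function('d')(-15)), o) = Add(Mul(-151, Add(1, -15)), Rational(-218, 411)) = Add(Mul(-151, -14), Rational(-218, 411)) = Add(2114, Rational(-218, 411)) = Rational(868636, 411)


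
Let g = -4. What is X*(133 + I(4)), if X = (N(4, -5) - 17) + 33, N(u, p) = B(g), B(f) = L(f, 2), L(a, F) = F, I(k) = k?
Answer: 2466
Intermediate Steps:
B(f) = 2
N(u, p) = 2
X = 18 (X = (2 - 17) + 33 = -15 + 33 = 18)
X*(133 + I(4)) = 18*(133 + 4) = 18*137 = 2466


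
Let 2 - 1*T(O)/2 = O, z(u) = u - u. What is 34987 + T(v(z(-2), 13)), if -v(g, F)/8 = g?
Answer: 34991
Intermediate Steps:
z(u) = 0
v(g, F) = -8*g
T(O) = 4 - 2*O
34987 + T(v(z(-2), 13)) = 34987 + (4 - (-16)*0) = 34987 + (4 - 2*0) = 34987 + (4 + 0) = 34987 + 4 = 34991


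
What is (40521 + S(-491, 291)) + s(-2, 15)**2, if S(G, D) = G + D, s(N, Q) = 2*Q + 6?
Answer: 41617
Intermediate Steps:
s(N, Q) = 6 + 2*Q
S(G, D) = D + G
(40521 + S(-491, 291)) + s(-2, 15)**2 = (40521 + (291 - 491)) + (6 + 2*15)**2 = (40521 - 200) + (6 + 30)**2 = 40321 + 36**2 = 40321 + 1296 = 41617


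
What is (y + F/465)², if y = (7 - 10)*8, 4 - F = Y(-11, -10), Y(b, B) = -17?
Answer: 13786369/24025 ≈ 573.83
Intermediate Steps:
F = 21 (F = 4 - 1*(-17) = 4 + 17 = 21)
y = -24 (y = -3*8 = -24)
(y + F/465)² = (-24 + 21/465)² = (-24 + 21*(1/465))² = (-24 + 7/155)² = (-3713/155)² = 13786369/24025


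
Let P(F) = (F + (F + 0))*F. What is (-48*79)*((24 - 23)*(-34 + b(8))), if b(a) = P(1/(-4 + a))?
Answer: 128454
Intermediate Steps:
P(F) = 2*F² (P(F) = (F + F)*F = (2*F)*F = 2*F²)
b(a) = 2/(-4 + a)² (b(a) = 2*(1/(-4 + a))² = 2/(-4 + a)²)
(-48*79)*((24 - 23)*(-34 + b(8))) = (-48*79)*((24 - 23)*(-34 + 2/(-4 + 8)²)) = -3792*(-34 + 2/4²) = -3792*(-34 + 2*(1/16)) = -3792*(-34 + ⅛) = -3792*(-271)/8 = -3792*(-271/8) = 128454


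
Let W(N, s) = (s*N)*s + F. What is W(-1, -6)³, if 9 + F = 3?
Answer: -74088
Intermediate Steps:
F = -6 (F = -9 + 3 = -6)
W(N, s) = -6 + N*s² (W(N, s) = (s*N)*s - 6 = (N*s)*s - 6 = N*s² - 6 = -6 + N*s²)
W(-1, -6)³ = (-6 - 1*(-6)²)³ = (-6 - 1*36)³ = (-6 - 36)³ = (-42)³ = -74088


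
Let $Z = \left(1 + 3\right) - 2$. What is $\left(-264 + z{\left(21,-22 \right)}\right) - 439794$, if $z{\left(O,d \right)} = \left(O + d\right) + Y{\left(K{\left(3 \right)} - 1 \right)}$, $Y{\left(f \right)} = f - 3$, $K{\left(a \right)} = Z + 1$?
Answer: $-440060$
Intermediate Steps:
$Z = 2$ ($Z = 4 - 2 = 2$)
$K{\left(a \right)} = 3$ ($K{\left(a \right)} = 2 + 1 = 3$)
$Y{\left(f \right)} = -3 + f$
$z{\left(O,d \right)} = -1 + O + d$ ($z{\left(O,d \right)} = \left(O + d\right) + \left(-3 + \left(3 - 1\right)\right) = \left(O + d\right) + \left(-3 + 2\right) = \left(O + d\right) - 1 = -1 + O + d$)
$\left(-264 + z{\left(21,-22 \right)}\right) - 439794 = \left(-264 - 2\right) - 439794 = -266 - 439794 = -440060$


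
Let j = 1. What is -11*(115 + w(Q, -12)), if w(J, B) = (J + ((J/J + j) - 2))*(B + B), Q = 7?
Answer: 583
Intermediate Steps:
w(J, B) = 2*B*J (w(J, B) = (J + ((J/J + 1) - 2))*(B + B) = (J + ((1 + 1) - 2))*(2*B) = (J + (2 - 2))*(2*B) = (J + 0)*(2*B) = J*(2*B) = 2*B*J)
-11*(115 + w(Q, -12)) = -11*(115 + 2*(-12)*7) = -11*(115 - 168) = -11*(-53) = 583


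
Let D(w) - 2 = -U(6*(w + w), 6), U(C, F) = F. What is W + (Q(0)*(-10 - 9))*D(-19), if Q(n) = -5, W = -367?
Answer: -747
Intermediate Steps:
D(w) = -4 (D(w) = 2 - 1*6 = 2 - 6 = -4)
W + (Q(0)*(-10 - 9))*D(-19) = -367 - 5*(-10 - 9)*(-4) = -367 - 5*(-19)*(-4) = -367 + 95*(-4) = -367 - 380 = -747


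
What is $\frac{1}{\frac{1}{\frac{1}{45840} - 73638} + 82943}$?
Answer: $\frac{3375565919}{279979563973777} \approx 1.2056 \cdot 10^{-5}$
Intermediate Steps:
$\frac{1}{\frac{1}{\frac{1}{45840} - 73638} + 82943} = \frac{1}{\frac{1}{- \frac{3375565919}{45840}} + 82943} = \frac{1}{- \frac{45840}{3375565919} + 82943} = \frac{1}{\frac{279979563973777}{3375565919}} = \frac{3375565919}{279979563973777}$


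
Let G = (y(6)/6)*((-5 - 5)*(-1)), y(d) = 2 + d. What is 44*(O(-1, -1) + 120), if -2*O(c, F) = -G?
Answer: 16720/3 ≈ 5573.3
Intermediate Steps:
G = 40/3 (G = ((2 + 6)/6)*((-5 - 5)*(-1)) = (8*(⅙))*(-10*(-1)) = (4/3)*10 = 40/3 ≈ 13.333)
O(c, F) = 20/3 (O(c, F) = -(-1)*40/(2*3) = -½*(-40/3) = 20/3)
44*(O(-1, -1) + 120) = 44*(20/3 + 120) = 44*(380/3) = 16720/3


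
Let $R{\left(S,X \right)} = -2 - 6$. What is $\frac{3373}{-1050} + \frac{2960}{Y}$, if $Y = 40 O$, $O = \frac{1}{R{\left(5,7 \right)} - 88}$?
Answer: $- \frac{7462573}{1050} \approx -7107.2$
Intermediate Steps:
$R{\left(S,X \right)} = -8$ ($R{\left(S,X \right)} = -2 - 6 = -8$)
$O = - \frac{1}{96}$ ($O = \frac{1}{-8 - 88} = \frac{1}{-96} = - \frac{1}{96} \approx -0.010417$)
$Y = - \frac{5}{12}$ ($Y = 40 \left(- \frac{1}{96}\right) = - \frac{5}{12} \approx -0.41667$)
$\frac{3373}{-1050} + \frac{2960}{Y} = \frac{3373}{-1050} + \frac{2960}{- \frac{5}{12}} = 3373 \left(- \frac{1}{1050}\right) + 2960 \left(- \frac{12}{5}\right) = - \frac{3373}{1050} - 7104 = - \frac{7462573}{1050}$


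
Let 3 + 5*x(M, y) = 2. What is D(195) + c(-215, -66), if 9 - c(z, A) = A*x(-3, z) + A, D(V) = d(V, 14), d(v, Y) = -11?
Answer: 254/5 ≈ 50.800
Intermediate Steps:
D(V) = -11
x(M, y) = -1/5 (x(M, y) = -3/5 + (1/5)*2 = -3/5 + 2/5 = -1/5)
c(z, A) = 9 - 4*A/5 (c(z, A) = 9 - (A*(-1/5) + A) = 9 - (-A/5 + A) = 9 - 4*A/5)
D(195) + c(-215, -66) = -11 + (9 - 4/5*(-66)) = -11 + (9 + 264/5) = -11 + 309/5 = 254/5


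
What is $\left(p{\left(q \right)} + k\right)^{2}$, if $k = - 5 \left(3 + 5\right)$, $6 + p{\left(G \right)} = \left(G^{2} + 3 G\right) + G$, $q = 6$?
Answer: $196$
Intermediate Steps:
$p{\left(G \right)} = -6 + G^{2} + 4 G$ ($p{\left(G \right)} = -6 + \left(\left(G^{2} + 3 G\right) + G\right) = -6 + \left(G^{2} + 4 G\right) = -6 + G^{2} + 4 G$)
$k = -40$ ($k = \left(-5\right) 8 = -40$)
$\left(p{\left(q \right)} + k\right)^{2} = \left(\left(-6 + 6^{2} + 4 \cdot 6\right) - 40\right)^{2} = \left(\left(-6 + 36 + 24\right) - 40\right)^{2} = \left(54 - 40\right)^{2} = 14^{2} = 196$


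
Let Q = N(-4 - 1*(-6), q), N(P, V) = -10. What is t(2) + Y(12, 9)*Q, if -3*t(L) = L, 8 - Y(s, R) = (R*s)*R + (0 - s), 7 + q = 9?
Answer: 28558/3 ≈ 9519.3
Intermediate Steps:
q = 2 (q = -7 + 9 = 2)
Y(s, R) = 8 + s - s*R² (Y(s, R) = 8 - ((R*s)*R + (0 - s)) = 8 - (s*R² - s) = 8 - (-s + s*R²) = 8 + (s - s*R²) = 8 + s - s*R²)
Q = -10
t(L) = -L/3
t(2) + Y(12, 9)*Q = -⅓*2 + (8 + 12 - 1*12*9²)*(-10) = -⅔ + (8 + 12 - 1*12*81)*(-10) = -⅔ + (8 + 12 - 972)*(-10) = -⅔ - 952*(-10) = -⅔ + 9520 = 28558/3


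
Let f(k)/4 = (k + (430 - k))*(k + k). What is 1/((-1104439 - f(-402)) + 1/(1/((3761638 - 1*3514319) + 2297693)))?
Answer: 1/2823453 ≈ 3.5418e-7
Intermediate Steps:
f(k) = 3440*k (f(k) = 4*((k + (430 - k))*(k + k)) = 4*(430*(2*k)) = 4*(860*k) = 3440*k)
1/((-1104439 - f(-402)) + 1/(1/((3761638 - 1*3514319) + 2297693))) = 1/((-1104439 - 3440*(-402)) + 1/(1/((3761638 - 1*3514319) + 2297693))) = 1/((-1104439 - 1*(-1382880)) + 1/(1/((3761638 - 3514319) + 2297693))) = 1/((-1104439 + 1382880) + 1/(1/(247319 + 2297693))) = 1/(278441 + 1/(1/2545012)) = 1/(278441 + 2545012) = 1/2823453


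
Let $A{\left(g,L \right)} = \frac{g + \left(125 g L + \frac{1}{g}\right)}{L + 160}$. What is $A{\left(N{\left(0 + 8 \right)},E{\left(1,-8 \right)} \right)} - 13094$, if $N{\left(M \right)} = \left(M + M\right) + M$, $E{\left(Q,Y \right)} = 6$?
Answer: $- \frac{51733919}{3984} \approx -12985.0$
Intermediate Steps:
$N{\left(M \right)} = 3 M$ ($N{\left(M \right)} = 2 M + M = 3 M$)
$A{\left(g,L \right)} = \frac{g + \frac{1}{g} + 125 L g}{160 + L}$ ($A{\left(g,L \right)} = \frac{g + \left(125 L g + \frac{1}{g}\right)}{160 + L} = \frac{g + \left(\frac{1}{g} + 125 L g\right)}{160 + L} = \frac{g + \frac{1}{g} + 125 L g}{160 + L}$)
$A{\left(N{\left(0 + 8 \right)},E{\left(1,-8 \right)} \right)} - 13094 = \frac{1 + \left(3 \left(0 + 8\right)\right)^{2} + 125 \cdot 6 \left(3 \left(0 + 8\right)\right)^{2}}{3 \left(0 + 8\right) \left(160 + 6\right)} - 13094 = \frac{1 + \left(3 \cdot 8\right)^{2} + 125 \cdot 6 \left(3 \cdot 8\right)^{2}}{3 \cdot 8 \cdot 166} - 13094 = \frac{1}{24} \cdot \frac{1}{166} \left(1 + 24^{2} + 125 \cdot 6 \cdot 24^{2}\right) - 13094 = \frac{1}{24} \cdot \frac{1}{166} \left(1 + 576 + 125 \cdot 6 \cdot 576\right) - 13094 = \frac{1}{24} \cdot \frac{1}{166} \left(1 + 576 + 432000\right) - 13094 = \frac{1}{24} \cdot \frac{1}{166} \cdot 432577 - 13094 = \frac{432577}{3984} - 13094 = - \frac{51733919}{3984}$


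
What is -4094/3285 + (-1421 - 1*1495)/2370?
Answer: -642728/259515 ≈ -2.4767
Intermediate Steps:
-4094/3285 + (-1421 - 1*1495)/2370 = -4094*1/3285 + (-1421 - 1495)*(1/2370) = -4094/3285 - 2916*1/2370 = -4094/3285 - 486/395 = -642728/259515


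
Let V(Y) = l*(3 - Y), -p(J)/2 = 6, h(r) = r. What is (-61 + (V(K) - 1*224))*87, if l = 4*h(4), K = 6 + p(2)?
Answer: -12267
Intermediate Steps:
p(J) = -12 (p(J) = -2*6 = -12)
K = -6 (K = 6 - 12 = -6)
l = 16 (l = 4*4 = 16)
V(Y) = 48 - 16*Y (V(Y) = 16*(3 - Y) = 48 - 16*Y)
(-61 + (V(K) - 1*224))*87 = (-61 + ((48 - 16*(-6)) - 1*224))*87 = (-61 + ((48 + 96) - 224))*87 = (-61 + (144 - 224))*87 = (-61 - 80)*87 = -141*87 = -12267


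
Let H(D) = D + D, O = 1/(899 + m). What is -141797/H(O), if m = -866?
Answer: -4679301/2 ≈ -2.3397e+6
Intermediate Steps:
O = 1/33 (O = 1/(899 - 866) = 1/33 ≈ 0.030303)
H(D) = 2*D
-141797/H(O) = -141797/(2*(1/33)) = -141797/2/33 = -141797*33/2 = -4679301/2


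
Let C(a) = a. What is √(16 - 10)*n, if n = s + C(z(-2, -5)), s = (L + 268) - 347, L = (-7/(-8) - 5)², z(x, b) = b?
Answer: -4287*√6/64 ≈ -164.08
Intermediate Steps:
L = 1089/64 (L = (-7*(-⅛) - 5)² = (7/8 - 5)² = (-33/8)² = 1089/64 ≈ 17.016)
s = -3967/64 (s = (1089/64 + 268) - 347 = 18241/64 - 347 = -3967/64 ≈ -61.984)
n = -4287/64 (n = -3967/64 - 5 = -4287/64 ≈ -66.984)
√(16 - 10)*n = √(16 - 10)*(-4287/64) = √6*(-4287/64) = -4287*√6/64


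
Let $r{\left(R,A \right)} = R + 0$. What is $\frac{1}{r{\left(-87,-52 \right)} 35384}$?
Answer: $- \frac{1}{3078408} \approx -3.2484 \cdot 10^{-7}$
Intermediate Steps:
$r{\left(R,A \right)} = R$
$\frac{1}{r{\left(-87,-52 \right)} 35384} = \frac{1}{\left(-87\right) 35384} = \left(- \frac{1}{87}\right) \frac{1}{35384} = - \frac{1}{3078408}$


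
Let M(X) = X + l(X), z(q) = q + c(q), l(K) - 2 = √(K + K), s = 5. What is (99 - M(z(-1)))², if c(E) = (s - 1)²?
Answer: (-82 + √30)² ≈ 5855.7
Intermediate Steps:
l(K) = 2 + √2*√K (l(K) = 2 + √(K + K) = 2 + √(2*K) = 2 + √2*√K)
c(E) = 16 (c(E) = (5 - 1)² = 4² = 16)
z(q) = 16 + q (z(q) = q + 16 = 16 + q)
M(X) = 2 + X + √2*√X (M(X) = X + (2 + √2*√X) = 2 + X + √2*√X)
(99 - M(z(-1)))² = (99 - (2 + (16 - 1) + √2*√(16 - 1)))² = (99 - (2 + 15 + √2*√15))² = (99 - (2 + 15 + √30))² = (99 - (17 + √30))² = (99 + (-17 - √30))² = (82 - √30)²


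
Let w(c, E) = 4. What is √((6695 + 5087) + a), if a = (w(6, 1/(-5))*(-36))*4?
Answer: √11206 ≈ 105.86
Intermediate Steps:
a = -576 (a = (4*(-36))*4 = -144*4 = -576)
√((6695 + 5087) + a) = √((6695 + 5087) - 576) = √(11782 - 576) = √11206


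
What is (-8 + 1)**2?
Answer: 49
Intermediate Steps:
(-8 + 1)**2 = (-7)**2 = 49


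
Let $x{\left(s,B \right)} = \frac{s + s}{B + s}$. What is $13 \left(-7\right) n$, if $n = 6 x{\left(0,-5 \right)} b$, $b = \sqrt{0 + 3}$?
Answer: $0$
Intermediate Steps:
$x{\left(s,B \right)} = \frac{2 s}{B + s}$
$b = \sqrt{3} \approx 1.732$
$n = 0$ ($n = 6 \cdot 2 \cdot 0 \frac{1}{-5 + 0} \sqrt{3} = 6 \cdot 2 \cdot 0 \frac{1}{-5} \sqrt{3} = 6 \cdot 2 \cdot 0 \left(- \frac{1}{5}\right) \sqrt{3} = 6 \cdot 0 \sqrt{3} = 0 \sqrt{3} = 0$)
$13 \left(-7\right) n = 13 \left(-7\right) 0 = \left(-91\right) 0 = 0$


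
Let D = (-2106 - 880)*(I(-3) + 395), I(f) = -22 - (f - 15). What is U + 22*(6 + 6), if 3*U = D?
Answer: -1166734/3 ≈ -3.8891e+5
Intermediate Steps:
I(f) = -7 - f (I(f) = -22 - (-15 + f) = -22 + (15 - f) = -7 - f)
D = -1167526 (D = (-2106 - 880)*((-7 - 1*(-3)) + 395) = -2986*((-7 + 3) + 395) = -2986*(-4 + 395) = -2986*391 = -1167526)
U = -1167526/3 (U = (⅓)*(-1167526) = -1167526/3 ≈ -3.8918e+5)
U + 22*(6 + 6) = -1167526/3 + 22*(6 + 6) = -1167526/3 + 22*12 = -1167526/3 + 264 = -1166734/3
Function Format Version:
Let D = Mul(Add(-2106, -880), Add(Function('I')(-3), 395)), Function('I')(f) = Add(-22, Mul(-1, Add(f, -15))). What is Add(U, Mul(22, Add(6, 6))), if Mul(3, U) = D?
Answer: Rational(-1166734, 3) ≈ -3.8891e+5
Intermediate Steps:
Function('I')(f) = Add(-7, Mul(-1, f)) (Function('I')(f) = Add(-22, Mul(-1, Add(-15, f))) = Add(-22, Add(15, Mul(-1, f))) = Add(-7, Mul(-1, f)))
D = -1167526 (D = Mul(Add(-2106, -880), Add(Add(-7, Mul(-1, -3)), 395)) = Mul(-2986, Add(Add(-7, 3), 395)) = Mul(-2986, Add(-4, 395)) = Mul(-2986, 391) = -1167526)
U = Rational(-1167526, 3) (U = Mul(Rational(1, 3), -1167526) = Rational(-1167526, 3) ≈ -3.8918e+5)
Add(U, Mul(22, Add(6, 6))) = Add(Rational(-1167526, 3), Mul(22, Add(6, 6))) = Add(Rational(-1167526, 3), Mul(22, 12)) = Add(Rational(-1167526, 3), 264) = Rational(-1166734, 3)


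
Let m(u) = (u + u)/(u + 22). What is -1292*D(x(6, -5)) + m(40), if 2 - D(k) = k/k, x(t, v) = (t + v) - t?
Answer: -40012/31 ≈ -1290.7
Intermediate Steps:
x(t, v) = v
m(u) = 2*u/(22 + u) (m(u) = (2*u)/(22 + u) = 2*u/(22 + u))
D(k) = 1 (D(k) = 2 - k/k = 2 - 1*1 = 2 - 1 = 1)
-1292*D(x(6, -5)) + m(40) = -1292*1 + 2*40/(22 + 40) = -1292 + 2*40/62 = -1292 + 2*40*(1/62) = -1292 + 40/31 = -40012/31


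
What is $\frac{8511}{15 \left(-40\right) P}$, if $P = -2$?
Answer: $\frac{2837}{400} \approx 7.0925$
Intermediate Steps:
$\frac{8511}{15 \left(-40\right) P} = \frac{8511}{15 \left(-40\right) \left(-2\right)} = \frac{8511}{\left(-600\right) \left(-2\right)} = \frac{8511}{1200} = 8511 \cdot \frac{1}{1200} = \frac{2837}{400}$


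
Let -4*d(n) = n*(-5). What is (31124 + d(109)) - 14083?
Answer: 68709/4 ≈ 17177.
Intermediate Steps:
d(n) = 5*n/4 (d(n) = -n*(-5)/4 = -(-5)*n/4 = 5*n/4)
(31124 + d(109)) - 14083 = (31124 + (5/4)*109) - 14083 = (31124 + 545/4) - 14083 = 125041/4 - 14083 = 68709/4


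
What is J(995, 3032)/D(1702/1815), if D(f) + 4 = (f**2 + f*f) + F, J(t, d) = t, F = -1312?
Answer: -3277753875/4329406492 ≈ -0.75709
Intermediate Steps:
D(f) = -1316 + 2*f**2 (D(f) = -4 + ((f**2 + f*f) - 1312) = -4 + ((f**2 + f**2) - 1312) = -4 + (2*f**2 - 1312) = -4 + (-1312 + 2*f**2) = -1316 + 2*f**2)
J(995, 3032)/D(1702/1815) = 995/(-1316 + 2*(1702/1815)**2) = 995/(-1316 + 2*(2896804/3294225)) = 995/(-1316 + 5793608/3294225) = 995/(-4329406492/3294225) = 995*(-3294225/4329406492) = -3277753875/4329406492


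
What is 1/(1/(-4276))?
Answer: -4276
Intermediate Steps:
1/(1/(-4276)) = 1/(-1/4276) = -4276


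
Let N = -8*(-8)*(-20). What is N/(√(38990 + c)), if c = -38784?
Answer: -640*√206/103 ≈ -89.182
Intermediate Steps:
N = -1280 (N = 64*(-20) = -1280)
N/(√(38990 + c)) = -1280/√(38990 - 38784) = -1280*√206/206 = -640*√206/103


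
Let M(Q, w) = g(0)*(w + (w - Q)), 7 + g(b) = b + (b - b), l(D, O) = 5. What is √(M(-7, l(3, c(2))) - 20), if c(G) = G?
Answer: I*√139 ≈ 11.79*I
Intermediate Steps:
g(b) = -7 + b (g(b) = -7 + (b + (b - b)) = -7 + (b + 0) = -7 + b)
M(Q, w) = -14*w + 7*Q (M(Q, w) = (-7 + 0)*(w + (w - Q)) = -7*(-Q + 2*w) = -14*w + 7*Q)
√(M(-7, l(3, c(2))) - 20) = √((-14*5 + 7*(-7)) - 20) = √((-70 - 49) - 20) = √(-119 - 20) = √(-139) = I*√139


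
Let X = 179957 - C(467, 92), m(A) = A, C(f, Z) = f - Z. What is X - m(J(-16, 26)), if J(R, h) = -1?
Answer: 179583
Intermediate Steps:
X = 179582 (X = 179957 - (467 - 1*92) = 179957 - (467 - 92) = 179957 - 1*375 = 179957 - 375 = 179582)
X - m(J(-16, 26)) = 179582 - 1*(-1) = 179582 + 1 = 179583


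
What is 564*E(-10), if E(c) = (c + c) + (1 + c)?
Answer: -16356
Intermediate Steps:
E(c) = 1 + 3*c (E(c) = 2*c + (1 + c) = 1 + 3*c)
564*E(-10) = 564*(1 + 3*(-10)) = 564*(1 - 30) = 564*(-29) = -16356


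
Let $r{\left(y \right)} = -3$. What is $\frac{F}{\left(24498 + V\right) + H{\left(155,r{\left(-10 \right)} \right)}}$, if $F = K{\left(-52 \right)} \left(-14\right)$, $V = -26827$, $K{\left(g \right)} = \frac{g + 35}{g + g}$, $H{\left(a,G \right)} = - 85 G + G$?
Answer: $\frac{119}{108004} \approx 0.0011018$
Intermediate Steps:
$H{\left(a,G \right)} = - 84 G$
$K{\left(g \right)} = \frac{35 + g}{2 g}$
$F = - \frac{119}{52}$ ($F = \frac{35 - 52}{2 \left(-52\right)} \left(-14\right) = \frac{1}{2} \left(- \frac{1}{52}\right) \left(-17\right) \left(-14\right) = \frac{17}{104} \left(-14\right) = - \frac{119}{52} \approx -2.2885$)
$\frac{F}{\left(24498 + V\right) + H{\left(155,r{\left(-10 \right)} \right)}} = - \frac{119}{52 \left(\left(24498 - 26827\right) - -252\right)} = - \frac{119}{52 \left(-2329 + 252\right)} = - \frac{119}{52 \left(-2077\right)} = \left(- \frac{119}{52}\right) \left(- \frac{1}{2077}\right) = \frac{119}{108004}$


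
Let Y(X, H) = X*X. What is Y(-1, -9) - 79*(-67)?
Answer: 5294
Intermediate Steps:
Y(X, H) = X**2
Y(-1, -9) - 79*(-67) = (-1)**2 - 79*(-67) = 1 + 5293 = 5294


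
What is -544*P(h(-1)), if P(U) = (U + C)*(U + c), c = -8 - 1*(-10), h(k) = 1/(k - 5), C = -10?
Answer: 91256/9 ≈ 10140.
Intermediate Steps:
h(k) = 1/(-5 + k)
c = 2 (c = -8 + 10 = 2)
P(U) = (-10 + U)*(2 + U) (P(U) = (U - 10)*(U + 2) = (-10 + U)*(2 + U))
-544*P(h(-1)) = -544*(-20 + (1/(-5 - 1))² - 8/(-5 - 1)) = -544*(-20 + (1/(-6))² - 8/(-6)) = -544*(-20 + (-⅙)² - 8*(-⅙)) = -544*(-20 + 1/36 + 4/3) = -544*(-671/36) = 91256/9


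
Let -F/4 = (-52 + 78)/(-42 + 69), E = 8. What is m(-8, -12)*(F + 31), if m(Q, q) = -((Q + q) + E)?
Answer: 2932/9 ≈ 325.78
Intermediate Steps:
F = -104/27 (F = -4*(-52 + 78)/(-42 + 69) = -104/27 ≈ -3.8519)
m(Q, q) = -8 - Q - q (m(Q, q) = -((Q + q) + 8) = -(8 + Q + q) = -8 - Q - q)
m(-8, -12)*(F + 31) = (-8 - 1*(-8) - 1*(-12))*(-104/27 + 31) = (-8 + 8 + 12)*(733/27) = 12*(733/27) = 2932/9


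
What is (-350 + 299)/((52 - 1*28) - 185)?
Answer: 51/161 ≈ 0.31677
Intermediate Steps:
(-350 + 299)/((52 - 1*28) - 185) = -51/((52 - 28) - 185) = -51/(24 - 185) = -51/(-161) = -51*(-1/161) = 51/161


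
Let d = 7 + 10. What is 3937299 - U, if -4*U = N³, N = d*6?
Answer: 4202601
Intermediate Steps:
d = 17
N = 102 (N = 17*6 = 102)
U = -265302 (U = -¼*102³ = -¼*1061208 = -265302)
3937299 - U = 3937299 - 1*(-265302) = 3937299 + 265302 = 4202601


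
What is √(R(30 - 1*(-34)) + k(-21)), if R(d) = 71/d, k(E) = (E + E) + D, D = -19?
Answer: I*√3833/8 ≈ 7.7389*I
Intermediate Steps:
k(E) = -19 + 2*E (k(E) = (E + E) - 19 = 2*E - 19 = -19 + 2*E)
√(R(30 - 1*(-34)) + k(-21)) = √(71/(30 - 1*(-34)) + (-19 + 2*(-21))) = √(71/(30 + 34) + (-19 - 42)) = √(71/64 - 61) = √(-3833/64) = I*√3833/8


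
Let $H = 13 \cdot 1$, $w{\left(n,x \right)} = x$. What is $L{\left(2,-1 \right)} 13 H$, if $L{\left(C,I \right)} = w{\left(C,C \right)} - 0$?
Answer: $338$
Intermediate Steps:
$H = 13$
$L{\left(C,I \right)} = C$ ($L{\left(C,I \right)} = C - 0 = C + 0 = C$)
$L{\left(2,-1 \right)} 13 H = 2 \cdot 13 \cdot 13 = 26 \cdot 13 = 338$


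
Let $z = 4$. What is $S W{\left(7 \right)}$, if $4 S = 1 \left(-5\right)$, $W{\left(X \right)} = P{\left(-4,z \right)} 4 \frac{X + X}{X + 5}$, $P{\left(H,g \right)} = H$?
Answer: $\frac{70}{3} \approx 23.333$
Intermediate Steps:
$W{\left(X \right)} = - \frac{32 X}{5 + X}$ ($W{\left(X \right)} = \left(-4\right) 4 \frac{X + X}{X + 5} = - 16 \frac{2 X}{5 + X} = - \frac{32 X}{5 + X}$)
$S = - \frac{5}{4}$ ($S = \frac{1 \left(-5\right)}{4} = \frac{1}{4} \left(-5\right) = - \frac{5}{4} \approx -1.25$)
$S W{\left(7 \right)} = - \frac{5 \left(\left(-32\right) 7 \frac{1}{5 + 7}\right)}{4} = - \frac{5 \left(\left(-32\right) 7 \cdot \frac{1}{12}\right)}{4} = \left(- \frac{5}{4}\right) \left(- \frac{56}{3}\right) = \frac{70}{3}$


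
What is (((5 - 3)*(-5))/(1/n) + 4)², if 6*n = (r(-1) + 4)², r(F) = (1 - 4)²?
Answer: 693889/9 ≈ 77099.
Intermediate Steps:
r(F) = 9 (r(F) = (-3)² = 9)
n = 169/6 (n = (9 + 4)²/6 = (⅙)*13² = (⅙)*169 = 169/6 ≈ 28.167)
(((5 - 3)*(-5))/(1/n) + 4)² = (((5 - 3)*(-5))/(1/(169/6)) + 4)² = ((2*(-5))/(6/169) + 4)² = (-10*169/6 + 4)² = (-845/3 + 4)² = (-833/3)² = 693889/9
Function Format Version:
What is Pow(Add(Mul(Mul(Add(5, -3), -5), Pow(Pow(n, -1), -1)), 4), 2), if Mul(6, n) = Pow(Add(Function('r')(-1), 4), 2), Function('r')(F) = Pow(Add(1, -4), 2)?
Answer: Rational(693889, 9) ≈ 77099.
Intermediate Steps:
Function('r')(F) = 9 (Function('r')(F) = Pow(-3, 2) = 9)
n = Rational(169, 6) (n = Mul(Rational(1, 6), Pow(Add(9, 4), 2)) = Mul(Rational(1, 6), Pow(13, 2)) = Mul(Rational(1, 6), 169) = Rational(169, 6) ≈ 28.167)
Pow(Add(Mul(Mul(Add(5, -3), -5), Pow(Pow(n, -1), -1)), 4), 2) = Pow(Add(Mul(Mul(Add(5, -3), -5), Pow(Pow(Rational(169, 6), -1), -1)), 4), 2) = Pow(Add(Mul(Mul(2, -5), Pow(Rational(6, 169), -1)), 4), 2) = Pow(Add(Mul(-10, Rational(169, 6)), 4), 2) = Pow(Add(Rational(-845, 3), 4), 2) = Pow(Rational(-833, 3), 2) = Rational(693889, 9)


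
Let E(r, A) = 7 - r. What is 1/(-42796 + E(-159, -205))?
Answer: -1/42630 ≈ -2.3458e-5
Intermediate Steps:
1/(-42796 + E(-159, -205)) = 1/(-42796 + (7 - 1*(-159))) = 1/(-42796 + (7 + 159)) = 1/(-42796 + 166) = 1/(-42630) = -1/42630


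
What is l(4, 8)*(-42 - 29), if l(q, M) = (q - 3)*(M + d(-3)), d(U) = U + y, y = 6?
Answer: -781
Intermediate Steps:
d(U) = 6 + U (d(U) = U + 6 = 6 + U)
l(q, M) = (-3 + q)*(3 + M) (l(q, M) = (q - 3)*(M + (6 - 3)) = (-3 + q)*(M + 3) = (-3 + q)*(3 + M))
l(4, 8)*(-42 - 29) = (-9 - 3*8 + 3*4 + 8*4)*(-42 - 29) = (-9 - 24 + 12 + 32)*(-71) = 11*(-71) = -781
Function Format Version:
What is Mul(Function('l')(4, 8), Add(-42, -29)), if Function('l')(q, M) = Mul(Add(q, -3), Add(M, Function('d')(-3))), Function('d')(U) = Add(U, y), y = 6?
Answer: -781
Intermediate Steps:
Function('d')(U) = Add(6, U) (Function('d')(U) = Add(U, 6) = Add(6, U))
Function('l')(q, M) = Mul(Add(-3, q), Add(3, M)) (Function('l')(q, M) = Mul(Add(q, -3), Add(M, Add(6, -3))) = Mul(Add(-3, q), Add(M, 3)) = Mul(Add(-3, q), Add(3, M)))
Mul(Function('l')(4, 8), Add(-42, -29)) = Mul(Add(-9, Mul(-3, 8), Mul(3, 4), Mul(8, 4)), Add(-42, -29)) = Mul(Add(-9, -24, 12, 32), -71) = Mul(11, -71) = -781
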